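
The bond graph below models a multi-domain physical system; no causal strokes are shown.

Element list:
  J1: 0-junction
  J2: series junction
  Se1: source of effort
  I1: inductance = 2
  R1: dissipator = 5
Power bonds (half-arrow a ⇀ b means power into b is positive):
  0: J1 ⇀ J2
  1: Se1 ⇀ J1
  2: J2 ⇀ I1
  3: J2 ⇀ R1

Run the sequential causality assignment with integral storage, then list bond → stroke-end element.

b1 stroke→J1  (Se1 (Se) sets effort on bond)
b0 stroke→J2  (J1: bond 1 brought effort, rest push out)
b2 stroke→I1  (I1 outputs flow p/I1)
b3 stroke→J2  (J2: bond 2 brought flow, rest push out)

bond 0 stroke at J2
bond 1 stroke at J1
bond 2 stroke at I1
bond 3 stroke at J2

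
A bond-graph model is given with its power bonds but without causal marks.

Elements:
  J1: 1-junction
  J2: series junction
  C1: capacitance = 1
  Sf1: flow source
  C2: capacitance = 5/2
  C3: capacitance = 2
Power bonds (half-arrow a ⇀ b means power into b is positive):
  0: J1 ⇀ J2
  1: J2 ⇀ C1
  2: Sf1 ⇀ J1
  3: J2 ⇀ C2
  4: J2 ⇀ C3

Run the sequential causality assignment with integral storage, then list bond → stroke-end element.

b2 |Sf1  (Sf1 (Sf) sets flow on bond)
b0 |J1  (common-f at J1 fixed by 2)
b1 |J2  (1-jn J2 has f-setter on 0)
b3 |J2  (J2 flow already set via bond 0)
b4 |J2  (1-jn J2 has f-setter on 0)

β0 stroke→J1
β1 stroke→J2
β2 stroke→Sf1
β3 stroke→J2
β4 stroke→J2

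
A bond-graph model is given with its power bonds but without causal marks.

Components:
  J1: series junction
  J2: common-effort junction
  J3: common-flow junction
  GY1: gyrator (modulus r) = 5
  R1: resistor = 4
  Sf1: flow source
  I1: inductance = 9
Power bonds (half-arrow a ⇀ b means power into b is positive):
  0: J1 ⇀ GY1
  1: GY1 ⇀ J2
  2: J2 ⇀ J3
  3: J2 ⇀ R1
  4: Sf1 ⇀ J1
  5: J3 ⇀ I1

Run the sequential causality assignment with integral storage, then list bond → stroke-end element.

b0 →J1
b1 →J2
b2 →J3
b3 →R1
b4 →Sf1
b5 →I1

b4 stroke at Sf1  (Sf1 (Sf) sets flow on bond)
b0 stroke at J1  (1-jn J1 has f-setter on 4)
b1 stroke at J2  (GY GY1: same side as bond 0)
b2 stroke at J3  (0-jn J2 has e-setter on 1)
b3 stroke at R1  (J2: bond 1 brought effort, rest push out)
b5 stroke at I1  (closing 1-jn rule on J3)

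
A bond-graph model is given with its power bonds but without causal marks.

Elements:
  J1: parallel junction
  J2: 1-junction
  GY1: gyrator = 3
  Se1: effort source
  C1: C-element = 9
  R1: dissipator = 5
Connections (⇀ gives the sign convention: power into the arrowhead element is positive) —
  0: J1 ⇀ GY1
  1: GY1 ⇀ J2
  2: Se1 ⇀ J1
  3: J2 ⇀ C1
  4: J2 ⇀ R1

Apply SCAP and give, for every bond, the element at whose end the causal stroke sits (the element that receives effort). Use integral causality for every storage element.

bond 0 →GY1
bond 1 →GY1
bond 2 →J1
bond 3 →J2
bond 4 →J2

bond 2 stroke at J1  (Se1 fixes effort; stroke away)
bond 0 stroke at GY1  (common-e at J1 fixed by 2)
bond 1 stroke at GY1  (through GY1, causality inverts; strokes same side of GY1)
bond 3 stroke at J2  (1-jn J2 has f-setter on 1)
bond 4 stroke at J2  (J2: bond 1 brought flow, rest push out)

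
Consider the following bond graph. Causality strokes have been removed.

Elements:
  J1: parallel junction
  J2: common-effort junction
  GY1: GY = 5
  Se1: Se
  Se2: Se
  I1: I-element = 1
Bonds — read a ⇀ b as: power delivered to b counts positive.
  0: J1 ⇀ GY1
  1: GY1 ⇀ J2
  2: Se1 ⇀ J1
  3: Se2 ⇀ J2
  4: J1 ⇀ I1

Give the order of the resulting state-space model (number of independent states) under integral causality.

β2 stroke→J1  (Se1 (Se) sets effort on bond)
β3 stroke→J2  (Se2: effort source, stroke at far end)
β0 stroke→GY1  (J1 effort already set via bond 2)
β4 stroke→I1  (common-e at J1 fixed by 2)
β1 stroke→GY1  (common-e at J2 fixed by 3)

1  (I1 all integral)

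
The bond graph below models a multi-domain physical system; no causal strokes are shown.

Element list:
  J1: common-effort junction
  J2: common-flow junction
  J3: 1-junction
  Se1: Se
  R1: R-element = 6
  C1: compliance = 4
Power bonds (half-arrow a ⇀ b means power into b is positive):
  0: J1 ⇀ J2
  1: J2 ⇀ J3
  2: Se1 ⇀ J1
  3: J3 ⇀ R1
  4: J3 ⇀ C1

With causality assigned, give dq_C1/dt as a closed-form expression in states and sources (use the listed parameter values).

dq_C1/dt = E_Se1/6 - q_C1/24

bond 2 →J1  (source Se1 imposes e)
bond 0 →J2  (J1: bond 2 brought effort, rest push out)
bond 1 →J3  (J2 needs exactly one f-in)
bond 4 →J3  (prefer integral on C1)
bond 3 →R1  (J3 needs exactly one f-in)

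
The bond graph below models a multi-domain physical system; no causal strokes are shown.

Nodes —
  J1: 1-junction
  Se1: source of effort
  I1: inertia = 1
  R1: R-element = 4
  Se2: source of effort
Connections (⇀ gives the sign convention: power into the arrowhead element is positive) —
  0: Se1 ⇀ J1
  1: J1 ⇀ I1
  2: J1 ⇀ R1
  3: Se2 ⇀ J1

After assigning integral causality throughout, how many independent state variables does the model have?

1  (I1 all integral)

#0 stroke→J1  (Se1: effort source, stroke at far end)
#3 stroke→J1  (Se2 (Se) sets effort on bond)
#1 stroke→I1  (I1: I, integral causality)
#2 stroke→J1  (1-jn J1 has f-setter on 1)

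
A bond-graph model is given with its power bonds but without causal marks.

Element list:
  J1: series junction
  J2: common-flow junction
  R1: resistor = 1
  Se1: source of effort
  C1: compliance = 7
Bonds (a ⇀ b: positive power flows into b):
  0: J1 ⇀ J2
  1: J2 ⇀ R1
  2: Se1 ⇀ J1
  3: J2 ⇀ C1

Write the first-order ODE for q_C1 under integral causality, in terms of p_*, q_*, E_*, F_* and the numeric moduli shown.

dq_C1/dt = E_Se1 - q_C1/7

b2 stroke at J1  (Se1 fixes effort; stroke away)
b0 stroke at J2  (J1 needs exactly one f-in)
b3 stroke at J2  (prefer integral on C1)
b1 stroke at R1  (J2 needs exactly one f-in)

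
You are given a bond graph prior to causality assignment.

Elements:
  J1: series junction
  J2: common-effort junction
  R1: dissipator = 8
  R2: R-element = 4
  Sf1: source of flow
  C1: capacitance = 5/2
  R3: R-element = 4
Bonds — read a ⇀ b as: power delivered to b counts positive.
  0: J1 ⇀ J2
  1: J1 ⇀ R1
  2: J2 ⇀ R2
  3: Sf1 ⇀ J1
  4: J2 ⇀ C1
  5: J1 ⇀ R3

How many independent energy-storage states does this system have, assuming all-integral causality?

1  (C1 all integral)

β3 stroke→Sf1  (Sf1 (Sf) sets flow on bond)
β0 stroke→J1  (common-f at J1 fixed by 3)
β1 stroke→J1  (J1 flow already set via bond 3)
β5 stroke→J1  (1-jn J1 has f-setter on 3)
β4 stroke→J2  (C1 outputs effort q/C1)
β2 stroke→R2  (J2: bond 4 brought effort, rest push out)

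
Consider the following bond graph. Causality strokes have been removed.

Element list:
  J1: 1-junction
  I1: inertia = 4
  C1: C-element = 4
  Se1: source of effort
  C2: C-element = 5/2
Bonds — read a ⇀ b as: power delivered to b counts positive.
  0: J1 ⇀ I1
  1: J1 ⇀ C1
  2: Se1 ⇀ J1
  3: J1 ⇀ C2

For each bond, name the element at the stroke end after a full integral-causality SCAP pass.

b0 stroke→I1
b1 stroke→J1
b2 stroke→J1
b3 stroke→J1

bond 2 →J1  (Se1 fixes effort; stroke away)
bond 0 →I1  (I1: I, integral causality)
bond 1 →J1  (J1: bond 0 brought flow, rest push out)
bond 3 →J1  (common-f at J1 fixed by 0)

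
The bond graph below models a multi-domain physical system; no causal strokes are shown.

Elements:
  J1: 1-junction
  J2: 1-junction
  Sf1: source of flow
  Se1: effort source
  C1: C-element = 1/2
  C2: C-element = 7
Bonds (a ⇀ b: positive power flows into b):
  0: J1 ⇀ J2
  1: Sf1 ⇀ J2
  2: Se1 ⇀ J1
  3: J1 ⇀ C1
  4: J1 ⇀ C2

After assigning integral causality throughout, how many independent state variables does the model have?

bond 1 stroke→Sf1  (Sf1 fixes flow; stroke at Sf1)
bond 2 stroke→J1  (source Se1 imposes e)
bond 0 stroke→J2  (J2 flow already set via bond 1)
bond 3 stroke→J1  (J1 flow already set via bond 0)
bond 4 stroke→J1  (common-f at J1 fixed by 0)

2  (C1, C2 all integral)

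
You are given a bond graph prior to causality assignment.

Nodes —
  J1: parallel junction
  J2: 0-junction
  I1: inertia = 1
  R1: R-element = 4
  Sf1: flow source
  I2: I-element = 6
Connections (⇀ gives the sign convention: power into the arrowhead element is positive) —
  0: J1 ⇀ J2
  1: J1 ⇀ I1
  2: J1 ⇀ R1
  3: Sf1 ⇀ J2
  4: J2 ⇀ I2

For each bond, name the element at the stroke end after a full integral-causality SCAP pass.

b0 stroke→J2
b1 stroke→I1
b2 stroke→J1
b3 stroke→Sf1
b4 stroke→I2

bond 3 |Sf1  (Sf1: flow source, stroke at near end)
bond 1 |I1  (I1: I, integral causality)
bond 4 |I2  (I2 integral (f out))
bond 0 |J2  (only one effort-in slot at J2)
bond 2 |J1  (J1: last free bond brings effort in)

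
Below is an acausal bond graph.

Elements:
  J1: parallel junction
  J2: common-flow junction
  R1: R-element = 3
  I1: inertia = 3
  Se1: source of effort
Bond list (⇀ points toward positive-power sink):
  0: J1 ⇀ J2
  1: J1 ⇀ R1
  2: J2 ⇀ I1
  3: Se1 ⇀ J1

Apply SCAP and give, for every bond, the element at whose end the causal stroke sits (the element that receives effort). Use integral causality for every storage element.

b0 stroke at J2
b1 stroke at R1
b2 stroke at I1
b3 stroke at J1

b3 stroke at J1  (source Se1 imposes e)
b0 stroke at J2  (common-e at J1 fixed by 3)
b1 stroke at R1  (J1: bond 3 brought effort, rest push out)
b2 stroke at I1  (J2 needs exactly one f-in)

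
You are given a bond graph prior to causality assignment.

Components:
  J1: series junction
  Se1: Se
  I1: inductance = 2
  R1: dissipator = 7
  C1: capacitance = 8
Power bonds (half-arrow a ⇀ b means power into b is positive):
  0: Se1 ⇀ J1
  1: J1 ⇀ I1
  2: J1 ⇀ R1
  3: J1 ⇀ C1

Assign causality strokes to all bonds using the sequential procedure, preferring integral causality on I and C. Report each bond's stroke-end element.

bond 0 →J1  (Se1 fixes effort; stroke away)
bond 1 →I1  (I1 integral (f out))
bond 2 →J1  (1-jn J1 has f-setter on 1)
bond 3 →J1  (common-f at J1 fixed by 1)

β0 stroke→J1
β1 stroke→I1
β2 stroke→J1
β3 stroke→J1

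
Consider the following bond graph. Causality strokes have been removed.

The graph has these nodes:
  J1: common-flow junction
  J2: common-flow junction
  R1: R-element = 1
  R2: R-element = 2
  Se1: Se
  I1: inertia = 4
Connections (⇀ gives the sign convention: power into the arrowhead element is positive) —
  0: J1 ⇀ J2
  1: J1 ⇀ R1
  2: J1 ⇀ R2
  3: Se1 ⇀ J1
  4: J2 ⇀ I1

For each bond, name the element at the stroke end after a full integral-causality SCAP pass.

bond 0 |J2
bond 1 |J1
bond 2 |J1
bond 3 |J1
bond 4 |I1

#3 stroke at J1  (Se1: effort source, stroke at far end)
#4 stroke at I1  (I1 integral (f out))
#0 stroke at J2  (J2 flow already set via bond 4)
#1 stroke at J1  (common-f at J1 fixed by 0)
#2 stroke at J1  (common-f at J1 fixed by 0)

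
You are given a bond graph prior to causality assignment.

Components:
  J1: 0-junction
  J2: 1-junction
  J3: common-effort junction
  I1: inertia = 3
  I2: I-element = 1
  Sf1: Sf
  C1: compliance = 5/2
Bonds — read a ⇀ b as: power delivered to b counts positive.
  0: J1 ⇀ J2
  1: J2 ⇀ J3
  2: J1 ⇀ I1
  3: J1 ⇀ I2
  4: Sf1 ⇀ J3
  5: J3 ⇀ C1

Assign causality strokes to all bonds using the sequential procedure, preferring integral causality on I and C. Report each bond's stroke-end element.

bond 0 stroke→J1
bond 1 stroke→J2
bond 2 stroke→I1
bond 3 stroke→I2
bond 4 stroke→Sf1
bond 5 stroke→J3

β4 stroke→Sf1  (Sf1 fixes flow; stroke at Sf1)
β2 stroke→I1  (I1 integral (f out))
β3 stroke→I2  (I2: I, integral causality)
β0 stroke→J1  (J1: last free bond brings effort in)
β1 stroke→J2  (J2: bond 0 brought flow, rest push out)
β5 stroke→J3  (J3 needs exactly one e-in)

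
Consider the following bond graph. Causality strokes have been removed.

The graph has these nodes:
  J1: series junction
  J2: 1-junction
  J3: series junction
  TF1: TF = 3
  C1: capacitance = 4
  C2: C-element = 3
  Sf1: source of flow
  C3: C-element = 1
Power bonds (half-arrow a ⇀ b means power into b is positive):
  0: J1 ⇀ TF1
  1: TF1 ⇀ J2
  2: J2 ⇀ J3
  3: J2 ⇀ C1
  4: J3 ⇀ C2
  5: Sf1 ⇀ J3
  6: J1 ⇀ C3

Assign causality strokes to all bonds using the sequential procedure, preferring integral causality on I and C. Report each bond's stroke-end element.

b0 stroke at TF1
b1 stroke at J2
b2 stroke at J3
b3 stroke at J2
b4 stroke at J3
b5 stroke at Sf1
b6 stroke at J1

#5 |Sf1  (Sf1: flow source, stroke at near end)
#2 |J3  (J3 flow already set via bond 5)
#4 |J3  (J3: bond 5 brought flow, rest push out)
#1 |J2  (common-f at J2 fixed by 2)
#3 |J2  (J2 flow already set via bond 2)
#0 |TF1  (through TF1, causality passes straight; one stroke at TF1)
#6 |J1  (common-f at J1 fixed by 0)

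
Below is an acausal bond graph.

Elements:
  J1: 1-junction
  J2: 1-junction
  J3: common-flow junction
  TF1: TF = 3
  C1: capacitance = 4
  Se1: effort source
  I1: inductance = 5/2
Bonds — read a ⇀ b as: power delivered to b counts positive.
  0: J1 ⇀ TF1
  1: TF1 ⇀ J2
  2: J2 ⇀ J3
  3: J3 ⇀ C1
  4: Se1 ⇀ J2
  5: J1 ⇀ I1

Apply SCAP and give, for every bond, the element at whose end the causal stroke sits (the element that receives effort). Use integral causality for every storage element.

bond 0 →J1
bond 1 →TF1
bond 2 →J2
bond 3 →J3
bond 4 →J2
bond 5 →I1

b4 |J2  (Se1 fixes effort; stroke away)
b3 |J3  (C1 outputs effort q/C1)
b2 |J2  (only one flow-in slot at J3)
b1 |TF1  (J2 needs exactly one f-in)
b0 |J1  (TF1 one-in-one-out from 1)
b5 |I1  (closing 1-jn rule on J1)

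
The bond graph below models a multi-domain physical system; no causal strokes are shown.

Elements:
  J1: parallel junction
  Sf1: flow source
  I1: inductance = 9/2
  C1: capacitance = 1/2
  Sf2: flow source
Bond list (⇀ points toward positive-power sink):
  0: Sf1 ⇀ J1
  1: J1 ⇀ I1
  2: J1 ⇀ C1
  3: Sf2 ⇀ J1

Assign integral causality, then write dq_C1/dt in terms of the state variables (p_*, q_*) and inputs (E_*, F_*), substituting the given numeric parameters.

dq_C1/dt = F_Sf1 + F_Sf2 - 2*p_I1/9

β0 stroke at Sf1  (Sf1: flow source, stroke at near end)
β3 stroke at Sf2  (Sf2 (Sf) sets flow on bond)
β1 stroke at I1  (I1: I, integral causality)
β2 stroke at J1  (closing 0-jn rule on J1)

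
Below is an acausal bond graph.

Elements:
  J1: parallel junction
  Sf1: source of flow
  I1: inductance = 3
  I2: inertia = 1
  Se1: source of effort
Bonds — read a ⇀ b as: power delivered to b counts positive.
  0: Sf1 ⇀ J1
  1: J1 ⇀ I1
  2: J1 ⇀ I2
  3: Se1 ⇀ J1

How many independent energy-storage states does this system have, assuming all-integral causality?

2  (I1, I2 all integral)

#0 stroke→Sf1  (Sf1 fixes flow; stroke at Sf1)
#3 stroke→J1  (Se1 (Se) sets effort on bond)
#1 stroke→I1  (J1: bond 3 brought effort, rest push out)
#2 stroke→I2  (common-e at J1 fixed by 3)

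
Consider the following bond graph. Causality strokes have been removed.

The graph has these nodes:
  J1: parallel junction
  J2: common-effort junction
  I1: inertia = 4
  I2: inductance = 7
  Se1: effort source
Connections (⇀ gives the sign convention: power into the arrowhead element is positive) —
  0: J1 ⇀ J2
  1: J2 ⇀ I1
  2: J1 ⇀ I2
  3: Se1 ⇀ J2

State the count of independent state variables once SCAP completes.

#3 →J2  (Se1 (Se) sets effort on bond)
#0 →J1  (J2: bond 3 brought effort, rest push out)
#1 →I1  (common-e at J2 fixed by 3)
#2 →I2  (common-e at J1 fixed by 0)

2  (I1, I2 all integral)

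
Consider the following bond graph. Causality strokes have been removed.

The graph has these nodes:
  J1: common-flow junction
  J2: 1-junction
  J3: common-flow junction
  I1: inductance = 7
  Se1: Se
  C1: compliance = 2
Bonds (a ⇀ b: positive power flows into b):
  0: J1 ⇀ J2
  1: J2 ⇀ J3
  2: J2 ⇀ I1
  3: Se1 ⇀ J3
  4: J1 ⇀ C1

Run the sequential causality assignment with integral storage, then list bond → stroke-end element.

b0 →J2
b1 →J2
b2 →I1
b3 →J3
b4 →J1

#3 |J3  (Se1 fixes effort; stroke away)
#1 |J2  (only one flow-in slot at J3)
#2 |I1  (I1 integral (f out))
#0 |J2  (1-jn J2 has f-setter on 2)
#4 |J1  (1-jn J1 has f-setter on 0)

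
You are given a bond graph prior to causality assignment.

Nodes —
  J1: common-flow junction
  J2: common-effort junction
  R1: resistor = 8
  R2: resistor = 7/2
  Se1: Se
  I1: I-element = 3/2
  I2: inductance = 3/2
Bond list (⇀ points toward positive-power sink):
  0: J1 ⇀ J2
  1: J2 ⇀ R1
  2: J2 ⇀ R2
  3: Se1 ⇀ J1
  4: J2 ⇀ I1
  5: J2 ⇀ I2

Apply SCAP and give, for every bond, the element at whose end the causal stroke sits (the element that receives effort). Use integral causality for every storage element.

b3 |J1  (Se1: effort source, stroke at far end)
b0 |J2  (only one flow-in slot at J1)
b1 |R1  (0-jn J2 has e-setter on 0)
b2 |R2  (J2 effort already set via bond 0)
b4 |I1  (J2 effort already set via bond 0)
b5 |I2  (J2: bond 0 brought effort, rest push out)

#0 →J2
#1 →R1
#2 →R2
#3 →J1
#4 →I1
#5 →I2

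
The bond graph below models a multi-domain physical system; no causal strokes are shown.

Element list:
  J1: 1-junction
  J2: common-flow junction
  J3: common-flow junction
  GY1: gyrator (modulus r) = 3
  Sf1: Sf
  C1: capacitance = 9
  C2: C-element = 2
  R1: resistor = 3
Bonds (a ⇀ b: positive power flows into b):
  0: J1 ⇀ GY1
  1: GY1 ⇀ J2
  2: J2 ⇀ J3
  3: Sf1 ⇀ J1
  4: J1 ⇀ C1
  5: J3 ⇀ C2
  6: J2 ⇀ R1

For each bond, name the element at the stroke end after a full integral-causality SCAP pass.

bond 3 stroke at Sf1  (Sf1: flow source, stroke at near end)
bond 0 stroke at J1  (J1: bond 3 brought flow, rest push out)
bond 4 stroke at J1  (J1: bond 3 brought flow, rest push out)
bond 1 stroke at J2  (GY1 both-in/both-out from 0)
bond 5 stroke at J3  (C2: C, integral causality)
bond 2 stroke at J2  (only one flow-in slot at J3)
bond 6 stroke at R1  (J2 needs exactly one f-in)

β0 stroke→J1
β1 stroke→J2
β2 stroke→J2
β3 stroke→Sf1
β4 stroke→J1
β5 stroke→J3
β6 stroke→R1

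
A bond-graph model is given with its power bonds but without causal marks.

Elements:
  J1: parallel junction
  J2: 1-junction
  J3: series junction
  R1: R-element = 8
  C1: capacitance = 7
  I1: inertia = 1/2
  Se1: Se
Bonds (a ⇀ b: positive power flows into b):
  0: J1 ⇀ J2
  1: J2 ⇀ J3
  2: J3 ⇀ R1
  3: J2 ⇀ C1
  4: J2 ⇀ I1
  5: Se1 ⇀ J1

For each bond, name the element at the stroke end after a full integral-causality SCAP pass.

b0 stroke at J2
b1 stroke at J2
b2 stroke at J3
b3 stroke at J2
b4 stroke at I1
b5 stroke at J1

β5 |J1  (Se1 (Se) sets effort on bond)
β0 |J2  (common-e at J1 fixed by 5)
β3 |J2  (C1: C, integral causality)
β4 |I1  (prefer integral on I1)
β1 |J2  (1-jn J2 has f-setter on 4)
β2 |J3  (J3 flow already set via bond 1)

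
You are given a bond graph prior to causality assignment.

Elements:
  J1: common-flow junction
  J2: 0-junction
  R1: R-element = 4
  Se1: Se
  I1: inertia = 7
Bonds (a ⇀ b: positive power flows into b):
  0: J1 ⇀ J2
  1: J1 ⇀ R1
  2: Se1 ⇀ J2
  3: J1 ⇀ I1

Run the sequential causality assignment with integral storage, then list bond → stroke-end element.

b2 stroke→J2  (Se1 fixes effort; stroke away)
b0 stroke→J1  (J2: bond 2 brought effort, rest push out)
b3 stroke→I1  (I1 integral (f out))
b1 stroke→J1  (J1: bond 3 brought flow, rest push out)

β0 stroke→J1
β1 stroke→J1
β2 stroke→J2
β3 stroke→I1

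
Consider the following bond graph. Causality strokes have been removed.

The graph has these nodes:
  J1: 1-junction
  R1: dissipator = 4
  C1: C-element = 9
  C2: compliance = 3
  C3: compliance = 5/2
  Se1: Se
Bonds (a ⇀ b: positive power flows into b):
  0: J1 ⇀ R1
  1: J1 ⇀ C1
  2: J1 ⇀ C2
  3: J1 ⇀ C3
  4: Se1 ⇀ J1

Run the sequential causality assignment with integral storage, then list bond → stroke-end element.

bond 0 |R1
bond 1 |J1
bond 2 |J1
bond 3 |J1
bond 4 |J1

bond 4 stroke→J1  (Se1 (Se) sets effort on bond)
bond 1 stroke→J1  (C1 integral (e out))
bond 2 stroke→J1  (C2 outputs effort q/C2)
bond 3 stroke→J1  (C3 integral (e out))
bond 0 stroke→R1  (closing 1-jn rule on J1)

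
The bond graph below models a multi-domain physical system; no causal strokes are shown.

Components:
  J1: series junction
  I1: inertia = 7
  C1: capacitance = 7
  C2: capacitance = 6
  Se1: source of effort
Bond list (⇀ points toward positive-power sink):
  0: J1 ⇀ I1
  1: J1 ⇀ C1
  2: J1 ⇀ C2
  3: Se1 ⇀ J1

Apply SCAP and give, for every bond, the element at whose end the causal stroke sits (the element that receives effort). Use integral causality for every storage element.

β0 stroke→I1
β1 stroke→J1
β2 stroke→J1
β3 stroke→J1

#3 stroke at J1  (source Se1 imposes e)
#0 stroke at I1  (I1: I, integral causality)
#1 stroke at J1  (common-f at J1 fixed by 0)
#2 stroke at J1  (1-jn J1 has f-setter on 0)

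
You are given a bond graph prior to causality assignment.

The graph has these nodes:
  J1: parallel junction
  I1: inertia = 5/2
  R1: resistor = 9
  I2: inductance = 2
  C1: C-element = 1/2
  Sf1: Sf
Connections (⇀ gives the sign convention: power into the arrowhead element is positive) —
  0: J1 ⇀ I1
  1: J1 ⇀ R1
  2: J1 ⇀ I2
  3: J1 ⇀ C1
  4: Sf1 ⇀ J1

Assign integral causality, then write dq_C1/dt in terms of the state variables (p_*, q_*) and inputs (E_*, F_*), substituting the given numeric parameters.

β4 stroke→Sf1  (Sf1 (Sf) sets flow on bond)
β0 stroke→I1  (prefer integral on I1)
β2 stroke→I2  (prefer integral on I2)
β3 stroke→J1  (C1: C, integral causality)
β1 stroke→R1  (0-jn J1 has e-setter on 3)

dq_C1/dt = F_Sf1 - 2*p_I1/5 - p_I2/2 - 2*q_C1/9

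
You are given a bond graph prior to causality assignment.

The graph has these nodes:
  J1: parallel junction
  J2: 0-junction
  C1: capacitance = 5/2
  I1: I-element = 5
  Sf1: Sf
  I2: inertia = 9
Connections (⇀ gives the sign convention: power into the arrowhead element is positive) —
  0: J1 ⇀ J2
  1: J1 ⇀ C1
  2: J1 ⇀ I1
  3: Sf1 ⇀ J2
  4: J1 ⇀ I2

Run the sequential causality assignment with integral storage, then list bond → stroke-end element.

b0 |J2
b1 |J1
b2 |I1
b3 |Sf1
b4 |I2

b3 →Sf1  (Sf1 fixes flow; stroke at Sf1)
b0 →J2  (J2: last free bond brings effort in)
b1 →J1  (C1 outputs effort q/C1)
b2 →I1  (J1 effort already set via bond 1)
b4 →I2  (0-jn J1 has e-setter on 1)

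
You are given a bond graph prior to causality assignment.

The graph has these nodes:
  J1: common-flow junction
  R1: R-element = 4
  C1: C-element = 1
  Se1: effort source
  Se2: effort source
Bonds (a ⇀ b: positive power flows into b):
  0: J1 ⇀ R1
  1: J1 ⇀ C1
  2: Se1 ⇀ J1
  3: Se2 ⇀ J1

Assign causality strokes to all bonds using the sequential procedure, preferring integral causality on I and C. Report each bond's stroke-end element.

β2 →J1  (source Se1 imposes e)
β3 →J1  (Se2 fixes effort; stroke away)
β1 →J1  (prefer integral on C1)
β0 →R1  (J1: last free bond brings flow in)

b0 stroke→R1
b1 stroke→J1
b2 stroke→J1
b3 stroke→J1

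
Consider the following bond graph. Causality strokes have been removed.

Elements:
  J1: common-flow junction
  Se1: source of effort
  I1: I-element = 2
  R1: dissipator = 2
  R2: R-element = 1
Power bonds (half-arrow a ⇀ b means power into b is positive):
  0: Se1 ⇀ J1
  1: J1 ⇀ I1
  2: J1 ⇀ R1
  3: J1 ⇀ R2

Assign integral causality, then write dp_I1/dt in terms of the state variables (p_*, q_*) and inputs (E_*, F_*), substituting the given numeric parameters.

β0 stroke→J1  (source Se1 imposes e)
β1 stroke→I1  (I1 integral (f out))
β2 stroke→J1  (J1 flow already set via bond 1)
β3 stroke→J1  (common-f at J1 fixed by 1)

dp_I1/dt = E_Se1 - 3*p_I1/2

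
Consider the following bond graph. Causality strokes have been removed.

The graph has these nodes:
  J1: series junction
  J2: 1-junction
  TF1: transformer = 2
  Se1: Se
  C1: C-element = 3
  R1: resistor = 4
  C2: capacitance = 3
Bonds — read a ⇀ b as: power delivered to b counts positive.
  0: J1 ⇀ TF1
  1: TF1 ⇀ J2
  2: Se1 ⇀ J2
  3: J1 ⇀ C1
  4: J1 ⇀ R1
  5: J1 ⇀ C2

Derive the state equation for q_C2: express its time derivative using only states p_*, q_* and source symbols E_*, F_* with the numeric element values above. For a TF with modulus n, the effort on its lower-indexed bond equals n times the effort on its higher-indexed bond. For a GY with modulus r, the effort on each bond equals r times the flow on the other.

#2 stroke at J2  (Se1 fixes effort; stroke away)
#1 stroke at TF1  (only one flow-in slot at J2)
#0 stroke at J1  (through TF1, causality passes straight; one stroke at TF1)
#3 stroke at J1  (C1 integral (e out))
#5 stroke at J1  (prefer integral on C2)
#4 stroke at R1  (only one flow-in slot at J1)

dq_C2/dt = E_Se1/2 - q_C1/12 - q_C2/12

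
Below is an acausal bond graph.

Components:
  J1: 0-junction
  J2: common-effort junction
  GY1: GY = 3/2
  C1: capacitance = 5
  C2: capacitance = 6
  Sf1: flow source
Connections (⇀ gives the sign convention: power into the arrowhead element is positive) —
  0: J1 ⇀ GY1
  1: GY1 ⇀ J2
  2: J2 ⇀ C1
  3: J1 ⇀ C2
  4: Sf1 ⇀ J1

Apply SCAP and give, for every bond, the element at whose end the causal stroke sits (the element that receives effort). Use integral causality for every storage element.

β4 |Sf1  (Sf1: flow source, stroke at near end)
β2 |J2  (C1 outputs effort q/C1)
β1 |GY1  (J2 effort already set via bond 2)
β0 |GY1  (GY1: gyrator matches bond 1)
β3 |J1  (closing 0-jn rule on J1)

β0 stroke→GY1
β1 stroke→GY1
β2 stroke→J2
β3 stroke→J1
β4 stroke→Sf1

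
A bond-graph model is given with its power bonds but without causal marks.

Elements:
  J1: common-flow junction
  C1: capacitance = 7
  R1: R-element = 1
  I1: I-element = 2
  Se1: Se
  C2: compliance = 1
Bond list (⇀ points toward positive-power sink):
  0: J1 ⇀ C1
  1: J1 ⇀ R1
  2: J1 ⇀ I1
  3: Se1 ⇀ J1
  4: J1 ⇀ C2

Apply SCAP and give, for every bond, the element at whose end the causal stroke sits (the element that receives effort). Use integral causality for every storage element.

b3 stroke at J1  (Se1 fixes effort; stroke away)
b0 stroke at J1  (C1 outputs effort q/C1)
b2 stroke at I1  (I1 outputs flow p/I1)
b1 stroke at J1  (common-f at J1 fixed by 2)
b4 stroke at J1  (1-jn J1 has f-setter on 2)

#0 |J1
#1 |J1
#2 |I1
#3 |J1
#4 |J1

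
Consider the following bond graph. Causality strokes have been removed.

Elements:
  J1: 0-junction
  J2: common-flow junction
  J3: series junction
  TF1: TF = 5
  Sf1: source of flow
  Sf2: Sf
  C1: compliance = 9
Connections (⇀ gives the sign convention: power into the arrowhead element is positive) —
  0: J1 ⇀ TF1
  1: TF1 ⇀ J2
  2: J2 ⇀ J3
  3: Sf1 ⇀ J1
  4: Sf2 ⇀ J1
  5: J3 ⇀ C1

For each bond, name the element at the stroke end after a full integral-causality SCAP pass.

bond 3 stroke→Sf1  (Sf1 (Sf) sets flow on bond)
bond 4 stroke→Sf2  (source Sf2 imposes f)
bond 0 stroke→J1  (J1 needs exactly one e-in)
bond 1 stroke→TF1  (through TF1, causality passes straight; one stroke at TF1)
bond 2 stroke→J2  (J2 flow already set via bond 1)
bond 5 stroke→J3  (J3 flow already set via bond 2)

#0 stroke→J1
#1 stroke→TF1
#2 stroke→J2
#3 stroke→Sf1
#4 stroke→Sf2
#5 stroke→J3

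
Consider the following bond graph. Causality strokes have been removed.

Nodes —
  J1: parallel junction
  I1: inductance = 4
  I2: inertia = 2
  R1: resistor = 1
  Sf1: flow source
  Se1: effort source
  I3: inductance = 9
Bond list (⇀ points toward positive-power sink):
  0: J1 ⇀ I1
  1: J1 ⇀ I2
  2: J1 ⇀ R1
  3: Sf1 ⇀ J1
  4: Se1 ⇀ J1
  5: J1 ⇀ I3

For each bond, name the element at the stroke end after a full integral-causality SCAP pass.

b3 →Sf1  (Sf1: flow source, stroke at near end)
b4 →J1  (Se1: effort source, stroke at far end)
b0 →I1  (common-e at J1 fixed by 4)
b1 →I2  (J1: bond 4 brought effort, rest push out)
b2 →R1  (common-e at J1 fixed by 4)
b5 →I3  (J1: bond 4 brought effort, rest push out)

#0 →I1
#1 →I2
#2 →R1
#3 →Sf1
#4 →J1
#5 →I3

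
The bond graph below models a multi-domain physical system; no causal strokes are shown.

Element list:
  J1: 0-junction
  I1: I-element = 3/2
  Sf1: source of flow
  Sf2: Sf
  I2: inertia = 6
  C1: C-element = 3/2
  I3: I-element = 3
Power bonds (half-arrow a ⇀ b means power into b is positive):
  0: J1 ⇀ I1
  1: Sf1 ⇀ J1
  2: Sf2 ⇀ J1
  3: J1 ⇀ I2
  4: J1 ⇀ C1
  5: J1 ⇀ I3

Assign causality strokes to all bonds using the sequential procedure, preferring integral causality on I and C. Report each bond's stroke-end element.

β0 →I1
β1 →Sf1
β2 →Sf2
β3 →I2
β4 →J1
β5 →I3

bond 1 →Sf1  (Sf1 (Sf) sets flow on bond)
bond 2 →Sf2  (Sf2: flow source, stroke at near end)
bond 0 →I1  (I1: I, integral causality)
bond 3 →I2  (I2: I, integral causality)
bond 4 →J1  (C1: C, integral causality)
bond 5 →I3  (J1: bond 4 brought effort, rest push out)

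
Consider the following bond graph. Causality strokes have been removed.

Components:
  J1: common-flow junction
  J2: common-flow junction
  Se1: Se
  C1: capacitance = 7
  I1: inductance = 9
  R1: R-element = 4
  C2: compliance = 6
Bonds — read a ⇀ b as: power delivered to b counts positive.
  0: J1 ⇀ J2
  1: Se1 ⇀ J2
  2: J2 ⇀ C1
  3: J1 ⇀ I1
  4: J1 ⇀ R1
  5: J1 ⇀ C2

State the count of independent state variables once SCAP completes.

#1 stroke at J2  (Se1: effort source, stroke at far end)
#2 stroke at J2  (C1: C, integral causality)
#0 stroke at J1  (only one flow-in slot at J2)
#3 stroke at I1  (I1 integral (f out))
#4 stroke at J1  (J1 flow already set via bond 3)
#5 stroke at J1  (common-f at J1 fixed by 3)

3  (C1, C2, I1 all integral)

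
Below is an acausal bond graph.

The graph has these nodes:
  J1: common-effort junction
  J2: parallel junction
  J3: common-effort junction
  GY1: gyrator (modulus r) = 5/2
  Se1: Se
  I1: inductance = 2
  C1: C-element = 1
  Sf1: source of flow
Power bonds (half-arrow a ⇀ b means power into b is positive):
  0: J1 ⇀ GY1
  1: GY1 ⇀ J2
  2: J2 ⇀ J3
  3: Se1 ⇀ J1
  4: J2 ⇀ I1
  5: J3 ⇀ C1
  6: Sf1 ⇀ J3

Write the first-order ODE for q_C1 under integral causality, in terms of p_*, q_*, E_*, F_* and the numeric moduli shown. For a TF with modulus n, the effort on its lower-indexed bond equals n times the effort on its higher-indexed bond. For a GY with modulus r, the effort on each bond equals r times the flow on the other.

#3 stroke→J1  (Se1: effort source, stroke at far end)
#6 stroke→Sf1  (Sf1: flow source, stroke at near end)
#0 stroke→GY1  (J1: bond 3 brought effort, rest push out)
#1 stroke→GY1  (GY1: gyrator matches bond 0)
#4 stroke→I1  (I1 outputs flow p/I1)
#2 stroke→J2  (J2 needs exactly one e-in)
#5 stroke→J3  (J3 needs exactly one e-in)

dq_C1/dt = 2*E_Se1/5 + F_Sf1 - p_I1/2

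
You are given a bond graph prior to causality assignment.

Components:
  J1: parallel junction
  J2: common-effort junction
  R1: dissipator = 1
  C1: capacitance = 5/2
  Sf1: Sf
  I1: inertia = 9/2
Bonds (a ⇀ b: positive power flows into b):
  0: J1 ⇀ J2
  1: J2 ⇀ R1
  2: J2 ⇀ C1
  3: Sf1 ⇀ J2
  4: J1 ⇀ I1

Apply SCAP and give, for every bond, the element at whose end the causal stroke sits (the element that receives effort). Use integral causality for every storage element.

#3 stroke at Sf1  (Sf1: flow source, stroke at near end)
#2 stroke at J2  (C1: C, integral causality)
#0 stroke at J1  (J2 effort already set via bond 2)
#1 stroke at R1  (common-e at J2 fixed by 2)
#4 stroke at I1  (J1: bond 0 brought effort, rest push out)

b0 stroke→J1
b1 stroke→R1
b2 stroke→J2
b3 stroke→Sf1
b4 stroke→I1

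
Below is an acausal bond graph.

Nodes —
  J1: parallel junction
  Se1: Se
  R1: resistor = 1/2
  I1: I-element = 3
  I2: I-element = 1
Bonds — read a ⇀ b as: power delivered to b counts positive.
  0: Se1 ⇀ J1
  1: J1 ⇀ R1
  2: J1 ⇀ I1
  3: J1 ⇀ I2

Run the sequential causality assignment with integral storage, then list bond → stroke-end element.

b0 stroke at J1
b1 stroke at R1
b2 stroke at I1
b3 stroke at I2

b0 stroke→J1  (source Se1 imposes e)
b1 stroke→R1  (J1: bond 0 brought effort, rest push out)
b2 stroke→I1  (common-e at J1 fixed by 0)
b3 stroke→I2  (common-e at J1 fixed by 0)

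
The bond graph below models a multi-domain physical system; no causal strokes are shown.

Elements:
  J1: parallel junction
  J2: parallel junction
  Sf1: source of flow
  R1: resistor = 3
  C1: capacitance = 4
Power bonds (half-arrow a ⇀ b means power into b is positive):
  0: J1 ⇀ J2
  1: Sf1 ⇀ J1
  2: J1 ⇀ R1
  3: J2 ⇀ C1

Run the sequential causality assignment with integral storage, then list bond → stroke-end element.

b0 →J1
b1 →Sf1
b2 →R1
b3 →J2

#1 stroke→Sf1  (source Sf1 imposes f)
#3 stroke→J2  (C1 integral (e out))
#0 stroke→J1  (common-e at J2 fixed by 3)
#2 stroke→R1  (J1: bond 0 brought effort, rest push out)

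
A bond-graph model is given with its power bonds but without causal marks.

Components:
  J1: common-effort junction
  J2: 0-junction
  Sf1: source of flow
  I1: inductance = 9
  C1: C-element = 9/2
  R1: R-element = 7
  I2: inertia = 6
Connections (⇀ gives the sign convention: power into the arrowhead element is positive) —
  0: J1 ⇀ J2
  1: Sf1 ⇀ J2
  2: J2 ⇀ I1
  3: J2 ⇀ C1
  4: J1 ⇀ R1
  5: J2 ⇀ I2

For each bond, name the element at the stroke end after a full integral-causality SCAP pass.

β0 →J1
β1 →Sf1
β2 →I1
β3 →J2
β4 →R1
β5 →I2

bond 1 stroke→Sf1  (Sf1 (Sf) sets flow on bond)
bond 2 stroke→I1  (I1 outputs flow p/I1)
bond 3 stroke→J2  (C1 outputs effort q/C1)
bond 0 stroke→J1  (0-jn J2 has e-setter on 3)
bond 5 stroke→I2  (J2 effort already set via bond 3)
bond 4 stroke→R1  (0-jn J1 has e-setter on 0)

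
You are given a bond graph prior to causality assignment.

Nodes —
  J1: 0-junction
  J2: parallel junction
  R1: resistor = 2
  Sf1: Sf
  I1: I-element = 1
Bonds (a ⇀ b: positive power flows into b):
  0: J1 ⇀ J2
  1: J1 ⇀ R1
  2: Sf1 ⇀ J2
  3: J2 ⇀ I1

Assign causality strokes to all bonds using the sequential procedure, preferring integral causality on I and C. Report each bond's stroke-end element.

b2 |Sf1  (Sf1 fixes flow; stroke at Sf1)
b3 |I1  (I1 outputs flow p/I1)
b0 |J2  (J2 needs exactly one e-in)
b1 |J1  (J1 needs exactly one e-in)

#0 stroke→J2
#1 stroke→J1
#2 stroke→Sf1
#3 stroke→I1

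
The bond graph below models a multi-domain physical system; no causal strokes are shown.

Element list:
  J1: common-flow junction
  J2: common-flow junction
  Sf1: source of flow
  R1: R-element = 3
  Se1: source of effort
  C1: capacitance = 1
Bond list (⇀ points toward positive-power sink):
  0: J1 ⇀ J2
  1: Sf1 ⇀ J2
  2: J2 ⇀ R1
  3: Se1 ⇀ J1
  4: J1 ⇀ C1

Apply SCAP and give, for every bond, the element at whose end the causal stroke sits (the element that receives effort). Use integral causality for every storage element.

#0 stroke→J2
#1 stroke→Sf1
#2 stroke→J2
#3 stroke→J1
#4 stroke→J1

b1 |Sf1  (Sf1 fixes flow; stroke at Sf1)
b3 |J1  (source Se1 imposes e)
b0 |J2  (J2: bond 1 brought flow, rest push out)
b2 |J2  (1-jn J2 has f-setter on 1)
b4 |J1  (1-jn J1 has f-setter on 0)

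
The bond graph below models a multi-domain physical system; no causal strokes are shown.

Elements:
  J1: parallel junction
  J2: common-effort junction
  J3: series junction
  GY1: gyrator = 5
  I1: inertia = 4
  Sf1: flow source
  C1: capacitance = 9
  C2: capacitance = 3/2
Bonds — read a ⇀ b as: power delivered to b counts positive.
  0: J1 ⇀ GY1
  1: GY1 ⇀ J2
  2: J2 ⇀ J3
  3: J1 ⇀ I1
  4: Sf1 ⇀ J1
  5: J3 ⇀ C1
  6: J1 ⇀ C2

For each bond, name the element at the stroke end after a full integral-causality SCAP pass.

b0 stroke→GY1
b1 stroke→GY1
b2 stroke→J2
b3 stroke→I1
b4 stroke→Sf1
b5 stroke→J3
b6 stroke→J1

bond 4 |Sf1  (Sf1 (Sf) sets flow on bond)
bond 3 |I1  (prefer integral on I1)
bond 5 |J3  (C1 integral (e out))
bond 2 |J2  (J3 needs exactly one f-in)
bond 1 |GY1  (J2: bond 2 brought effort, rest push out)
bond 0 |GY1  (GY1 both-in/both-out from 1)
bond 6 |J1  (closing 0-jn rule on J1)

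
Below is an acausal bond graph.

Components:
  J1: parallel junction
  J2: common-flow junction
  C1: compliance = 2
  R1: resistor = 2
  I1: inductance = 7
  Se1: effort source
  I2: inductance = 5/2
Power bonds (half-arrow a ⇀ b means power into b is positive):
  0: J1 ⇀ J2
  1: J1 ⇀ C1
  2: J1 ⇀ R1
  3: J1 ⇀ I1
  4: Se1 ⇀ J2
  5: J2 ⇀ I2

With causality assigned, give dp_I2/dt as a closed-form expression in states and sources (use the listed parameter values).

b4 |J2  (source Se1 imposes e)
b1 |J1  (prefer integral on C1)
b0 |J2  (common-e at J1 fixed by 1)
b2 |R1  (J1 effort already set via bond 1)
b3 |I1  (J1: bond 1 brought effort, rest push out)
b5 |I2  (J2 needs exactly one f-in)

dp_I2/dt = E_Se1 + q_C1/2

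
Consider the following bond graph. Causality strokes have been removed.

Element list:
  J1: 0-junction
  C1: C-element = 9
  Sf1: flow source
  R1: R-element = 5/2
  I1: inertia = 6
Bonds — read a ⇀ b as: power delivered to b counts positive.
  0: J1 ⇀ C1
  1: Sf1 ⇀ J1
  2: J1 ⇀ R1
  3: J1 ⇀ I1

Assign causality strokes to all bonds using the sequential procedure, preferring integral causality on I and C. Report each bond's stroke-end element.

bond 1 →Sf1  (Sf1 fixes flow; stroke at Sf1)
bond 0 →J1  (C1 outputs effort q/C1)
bond 2 →R1  (J1: bond 0 brought effort, rest push out)
bond 3 →I1  (J1 effort already set via bond 0)

b0 stroke at J1
b1 stroke at Sf1
b2 stroke at R1
b3 stroke at I1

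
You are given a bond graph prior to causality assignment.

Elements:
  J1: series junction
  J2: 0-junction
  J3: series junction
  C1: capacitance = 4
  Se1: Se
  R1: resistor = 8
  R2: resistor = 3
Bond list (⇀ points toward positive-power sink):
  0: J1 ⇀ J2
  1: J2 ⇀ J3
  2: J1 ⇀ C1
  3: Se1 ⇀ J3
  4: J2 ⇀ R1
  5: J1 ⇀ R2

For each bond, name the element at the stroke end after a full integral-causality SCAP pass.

#0 →J1
#1 →J2
#2 →J1
#3 →J3
#4 →R1
#5 →R2

#3 stroke at J3  (Se1 fixes effort; stroke away)
#1 stroke at J2  (closing 1-jn rule on J3)
#0 stroke at J1  (J2 effort already set via bond 1)
#4 stroke at R1  (0-jn J2 has e-setter on 1)
#2 stroke at J1  (prefer integral on C1)
#5 stroke at R2  (closing 1-jn rule on J1)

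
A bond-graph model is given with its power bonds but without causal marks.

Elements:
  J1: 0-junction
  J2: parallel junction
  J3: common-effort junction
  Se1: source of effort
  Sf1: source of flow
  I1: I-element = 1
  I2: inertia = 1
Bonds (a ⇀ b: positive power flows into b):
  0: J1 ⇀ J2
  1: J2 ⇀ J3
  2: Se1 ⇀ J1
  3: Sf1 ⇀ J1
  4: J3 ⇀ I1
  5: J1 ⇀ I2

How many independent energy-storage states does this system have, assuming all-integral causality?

β2 |J1  (source Se1 imposes e)
β3 |Sf1  (Sf1 fixes flow; stroke at Sf1)
β0 |J2  (J1 effort already set via bond 2)
β5 |I2  (0-jn J1 has e-setter on 2)
β1 |J3  (J2 effort already set via bond 0)
β4 |I1  (J3 effort already set via bond 1)

2  (I1, I2 all integral)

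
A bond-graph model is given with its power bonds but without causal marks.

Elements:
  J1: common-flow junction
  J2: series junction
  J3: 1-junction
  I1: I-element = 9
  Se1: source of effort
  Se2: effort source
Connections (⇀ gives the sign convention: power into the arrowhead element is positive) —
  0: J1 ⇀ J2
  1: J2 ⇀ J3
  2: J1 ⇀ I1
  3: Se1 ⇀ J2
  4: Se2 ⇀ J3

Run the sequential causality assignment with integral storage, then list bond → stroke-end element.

b3 |J2  (Se1: effort source, stroke at far end)
b4 |J3  (Se2: effort source, stroke at far end)
b1 |J2  (J3: last free bond brings flow in)
b0 |J1  (J2: last free bond brings flow in)
b2 |I1  (J1 needs exactly one f-in)

b0 stroke→J1
b1 stroke→J2
b2 stroke→I1
b3 stroke→J2
b4 stroke→J3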